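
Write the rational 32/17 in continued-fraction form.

Run the Euclidean algorithm on 32 and 17; the successive quotients are the partial quotients a_0, a_1, ... (each step inverts the fractional part left over by the previous one):
  32 = 1*17 + 15, so a_0 = 1.
  17 = 1*15 + 2, so a_1 = 1.
  15 = 7*2 + 1, so a_2 = 7.
  2 = 2*1 + 0, so a_3 = 2.
The remainder reaches 0 after 4 divisions, so the expansion has 4 partial quotients, read off in order.

[1; 1, 7, 2]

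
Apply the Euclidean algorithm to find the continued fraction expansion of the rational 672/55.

Run the Euclidean algorithm on 672 and 55; the successive quotients are the partial quotients a_0, a_1, ... (each step inverts the fractional part left over by the previous one):
  672 = 12*55 + 12, so a_0 = 12.
  55 = 4*12 + 7, so a_1 = 4.
  12 = 1*7 + 5, so a_2 = 1.
  7 = 1*5 + 2, so a_3 = 1.
  5 = 2*2 + 1, so a_4 = 2.
  2 = 2*1 + 0, so a_5 = 2.
The remainder reaches 0 after 6 divisions, so the expansion has 6 partial quotients, read off in order.

[12; 4, 1, 1, 2, 2]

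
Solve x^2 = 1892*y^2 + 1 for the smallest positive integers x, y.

(x, y) = (87, 2)

First expand sqrt(1892) as a continued fraction. With x_i = (sqrt(1892) + m_i)/d_i and (m_0, d_0) = (0, 1): a_0 = floor(sqrt(1892)) = 43, since 43^2 = 1849 <= 1892 < 1936 = 44^2.
Iterate m_{i+1} = d_i*a_i - m_i, d_{i+1} = (1892 - m_{i+1}^2)/d_i, a_{i+1} = floor((a_0 + m_{i+1})/d_{i+1}):
  m_1 = 1*43 - 0 = 43, d_1 = (1892 - 43^2)/1 = 43/1 = 43, a_1 = floor((43 + 43)/43) = 2.
  m_2 = 43*2 - 43 = 43, d_2 = (1892 - 43^2)/43 = 43/43 = 1, a_2 = floor((43 + 43)/1) = 86.
  m_3 = 1*86 - 43 = 43, d_3 = (1892 - 43^2)/1 = 43/1 = 43: (m_3, d_3) = (m_1, d_1) = (43, 43), so from here the quotients repeat a_1, a_2; the period length is 2.
So sqrt(1892) = [43; (2, 86)] with period length k = 2.
k is even, so the fundamental solution of x^2 - 1892y^2 = 1 is (p_{k-1}, q_{k-1}) = (p_1, q_1); compute convergents through index 1.
Convergents (p_i = a_i*p_{i-1} + p_{i-2}, q_i = a_i*q_{i-1} + q_{i-2} with p_{-2}=0, p_{-1}=1, q_{-2}=1, q_{-1}=0):
  i=0: a_0=43, p_0 = 43*1 + 0 = 43, q_0 = 43*0 + 1 = 1.
  i=1: a_1=2, p_1 = 2*43 + 1 = 87, q_1 = 2*1 + 0 = 2.
Check: 87^2 - 1892*2^2 = 7569 - 7568 = 1, so (x, y) = (87, 2) solves the equation, and by the theorem it is the least positive solution.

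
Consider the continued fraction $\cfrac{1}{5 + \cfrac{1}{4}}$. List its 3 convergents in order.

Using the convergent recurrence p_i = a_i*p_{i-1} + p_{i-2}, q_i = a_i*q_{i-1} + q_{i-2} with p_{-2}=0, p_{-1}=1, q_{-2}=1, q_{-1}=0:
  i=0: a_0=0, p_0 = 0*1 + 0 = 0, q_0 = 0*0 + 1 = 1.
  i=1: a_1=5, p_1 = 5*0 + 1 = 1, q_1 = 5*1 + 0 = 5.
  i=2: a_2=4, p_2 = 4*1 + 0 = 4, q_2 = 4*5 + 1 = 21.

0/1, 1/5, 4/21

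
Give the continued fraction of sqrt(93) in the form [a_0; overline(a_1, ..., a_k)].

Write x_i = (sqrt(93) + m_i)/d_i with (m_0, d_0) = (0, 1). a_0 = floor(sqrt(93)) = 9, since 9^2 = 81 <= 93 < 100 = 10^2.
Iterate m_{i+1} = d_i*a_i - m_i, d_{i+1} = (93 - m_{i+1}^2)/d_i, a_{i+1} = floor((a_0 + m_{i+1})/d_{i+1}):
  m_1 = 1*9 - 0 = 9, d_1 = (93 - 9^2)/1 = 12/1 = 12, a_1 = floor((9 + 9)/12) = 1.
  m_2 = 12*1 - 9 = 3, d_2 = (93 - 3^2)/12 = 84/12 = 7, a_2 = floor((9 + 3)/7) = 1.
  m_3 = 7*1 - 3 = 4, d_3 = (93 - 4^2)/7 = 77/7 = 11, a_3 = floor((9 + 4)/11) = 1.
  m_4 = 11*1 - 4 = 7, d_4 = (93 - 7^2)/11 = 44/11 = 4, a_4 = floor((9 + 7)/4) = 4.
  m_5 = 4*4 - 7 = 9, d_5 = (93 - 9^2)/4 = 12/4 = 3, a_5 = floor((9 + 9)/3) = 6.
  m_6 = 3*6 - 9 = 9, d_6 = (93 - 9^2)/3 = 12/3 = 4, a_6 = floor((9 + 9)/4) = 4.
  m_7 = 4*4 - 9 = 7, d_7 = (93 - 7^2)/4 = 44/4 = 11, a_7 = floor((9 + 7)/11) = 1.
  m_8 = 11*1 - 7 = 4, d_8 = (93 - 4^2)/11 = 77/11 = 7, a_8 = floor((9 + 4)/7) = 1.
  m_9 = 7*1 - 4 = 3, d_9 = (93 - 3^2)/7 = 84/7 = 12, a_9 = floor((9 + 3)/12) = 1.
  m_10 = 12*1 - 3 = 9, d_10 = (93 - 9^2)/12 = 12/12 = 1, a_10 = floor((9 + 9)/1) = 18.
  m_11 = 1*18 - 9 = 9, d_11 = (93 - 9^2)/1 = 12/1 = 12: (m_11, d_11) = (m_1, d_1) = (9, 12), so from here the quotients repeat a_1, ..., a_10; the period length is 10.
Hence the expansion of sqrt(93) is a_0 = 9 followed by the repeating block 1, 1, 1, 4, 6, 4, 1, 1, 1, 18 (period 10).

[9; overline(1, 1, 1, 4, 6, 4, 1, 1, 1, 18)]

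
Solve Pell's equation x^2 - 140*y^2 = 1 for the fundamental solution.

First expand sqrt(140) as a continued fraction. With x_i = (sqrt(140) + m_i)/d_i and (m_0, d_0) = (0, 1): a_0 = floor(sqrt(140)) = 11, since 11^2 = 121 <= 140 < 144 = 12^2.
Iterate m_{i+1} = d_i*a_i - m_i, d_{i+1} = (140 - m_{i+1}^2)/d_i, a_{i+1} = floor((a_0 + m_{i+1})/d_{i+1}):
  m_1 = 1*11 - 0 = 11, d_1 = (140 - 11^2)/1 = 19/1 = 19, a_1 = floor((11 + 11)/19) = 1.
  m_2 = 19*1 - 11 = 8, d_2 = (140 - 8^2)/19 = 76/19 = 4, a_2 = floor((11 + 8)/4) = 4.
  m_3 = 4*4 - 8 = 8, d_3 = (140 - 8^2)/4 = 76/4 = 19, a_3 = floor((11 + 8)/19) = 1.
  m_4 = 19*1 - 8 = 11, d_4 = (140 - 11^2)/19 = 19/19 = 1, a_4 = floor((11 + 11)/1) = 22.
  m_5 = 1*22 - 11 = 11, d_5 = (140 - 11^2)/1 = 19/1 = 19: (m_5, d_5) = (m_1, d_1) = (11, 19), so from here the quotients repeat a_1, ..., a_4; the period length is 4.
So sqrt(140) = [11; (1, 4, 1, 22)] with period length k = 4.
k is even, so the fundamental solution of x^2 - 140y^2 = 1 is (p_{k-1}, q_{k-1}) = (p_3, q_3); compute convergents through index 3.
Convergents (p_i = a_i*p_{i-1} + p_{i-2}, q_i = a_i*q_{i-1} + q_{i-2} with p_{-2}=0, p_{-1}=1, q_{-2}=1, q_{-1}=0):
  i=0: a_0=11, p_0 = 11*1 + 0 = 11, q_0 = 11*0 + 1 = 1.
  i=1: a_1=1, p_1 = 1*11 + 1 = 12, q_1 = 1*1 + 0 = 1.
  i=2: a_2=4, p_2 = 4*12 + 11 = 59, q_2 = 4*1 + 1 = 5.
  i=3: a_3=1, p_3 = 1*59 + 12 = 71, q_3 = 1*5 + 1 = 6.
Check: 71^2 - 140*6^2 = 5041 - 5040 = 1, so (x, y) = (71, 6) solves the equation, and by the theorem it is the least positive solution.

(x, y) = (71, 6)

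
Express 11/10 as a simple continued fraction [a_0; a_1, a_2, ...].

Run the Euclidean algorithm on 11 and 10; the successive quotients are the partial quotients a_0, a_1, ... (each step inverts the fractional part left over by the previous one):
  11 = 1*10 + 1, so a_0 = 1.
  10 = 10*1 + 0, so a_1 = 10.
The remainder reaches 0 after 2 divisions, so the expansion has 2 partial quotients, read off in order.

[1; 10]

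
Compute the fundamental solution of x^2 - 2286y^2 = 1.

(x, y) = (130049, 2720)

First expand sqrt(2286) as a continued fraction. With x_i = (sqrt(2286) + m_i)/d_i and (m_0, d_0) = (0, 1): a_0 = floor(sqrt(2286)) = 47, since 47^2 = 2209 <= 2286 < 2304 = 48^2.
Iterate m_{i+1} = d_i*a_i - m_i, d_{i+1} = (2286 - m_{i+1}^2)/d_i, a_{i+1} = floor((a_0 + m_{i+1})/d_{i+1}):
  m_1 = 1*47 - 0 = 47, d_1 = (2286 - 47^2)/1 = 77/1 = 77, a_1 = floor((47 + 47)/77) = 1.
  m_2 = 77*1 - 47 = 30, d_2 = (2286 - 30^2)/77 = 1386/77 = 18, a_2 = floor((47 + 30)/18) = 4.
  m_3 = 18*4 - 30 = 42, d_3 = (2286 - 42^2)/18 = 522/18 = 29, a_3 = floor((47 + 42)/29) = 3.
  m_4 = 29*3 - 42 = 45, d_4 = (2286 - 45^2)/29 = 261/29 = 9, a_4 = floor((47 + 45)/9) = 10.
  m_5 = 9*10 - 45 = 45, d_5 = (2286 - 45^2)/9 = 261/9 = 29, a_5 = floor((47 + 45)/29) = 3.
  m_6 = 29*3 - 45 = 42, d_6 = (2286 - 42^2)/29 = 522/29 = 18, a_6 = floor((47 + 42)/18) = 4.
  m_7 = 18*4 - 42 = 30, d_7 = (2286 - 30^2)/18 = 1386/18 = 77, a_7 = floor((47 + 30)/77) = 1.
  m_8 = 77*1 - 30 = 47, d_8 = (2286 - 47^2)/77 = 77/77 = 1, a_8 = floor((47 + 47)/1) = 94.
  m_9 = 1*94 - 47 = 47, d_9 = (2286 - 47^2)/1 = 77/1 = 77: (m_9, d_9) = (m_1, d_1) = (47, 77), so from here the quotients repeat a_1, ..., a_8; the period length is 8.
So sqrt(2286) = [47; (1, 4, 3, 10, 3, 4, 1, 94)] with period length k = 8.
k is even, so the fundamental solution of x^2 - 2286y^2 = 1 is (p_{k-1}, q_{k-1}) = (p_7, q_7); compute convergents through index 7.
Convergents (p_i = a_i*p_{i-1} + p_{i-2}, q_i = a_i*q_{i-1} + q_{i-2} with p_{-2}=0, p_{-1}=1, q_{-2}=1, q_{-1}=0):
  i=0: a_0=47, p_0 = 47*1 + 0 = 47, q_0 = 47*0 + 1 = 1.
  i=1: a_1=1, p_1 = 1*47 + 1 = 48, q_1 = 1*1 + 0 = 1.
  i=2: a_2=4, p_2 = 4*48 + 47 = 239, q_2 = 4*1 + 1 = 5.
  i=3: a_3=3, p_3 = 3*239 + 48 = 765, q_3 = 3*5 + 1 = 16.
  i=4: a_4=10, p_4 = 10*765 + 239 = 7889, q_4 = 10*16 + 5 = 165.
  i=5: a_5=3, p_5 = 3*7889 + 765 = 24432, q_5 = 3*165 + 16 = 511.
  i=6: a_6=4, p_6 = 4*24432 + 7889 = 105617, q_6 = 4*511 + 165 = 2209.
  i=7: a_7=1, p_7 = 1*105617 + 24432 = 130049, q_7 = 1*2209 + 511 = 2720.
Check: 130049^2 - 2286*2720^2 = 16912742401 - 16912742400 = 1, so (x, y) = (130049, 2720) solves the equation, and by the theorem it is the least positive solution.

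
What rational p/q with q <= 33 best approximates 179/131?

41/30

Expand x = 179/131 as a continued fraction with the Euclidean algorithm:
  179 = 1*131 + 48, so a_0 = 1.
  131 = 2*48 + 35, so a_1 = 2.
  48 = 1*35 + 13, so a_2 = 1.
  35 = 2*13 + 9, so a_3 = 2.
  13 = 1*9 + 4, so a_4 = 1.
  9 = 2*4 + 1, so a_5 = 2.
  4 = 4*1 + 0, so a_6 = 4.
so x = [1; 2, 1, 2, 1, 2, 4].
Convergents (p_i = a_i*p_{i-1} + p_{i-2}, q_i = a_i*q_{i-1} + q_{i-2} with p_{-2}=0, p_{-1}=1, q_{-2}=1, q_{-1}=0), until the denominator exceeds 33:
  i=0: a_0=1, p_0 = 1*1 + 0 = 1, q_0 = 1*0 + 1 = 1.
  i=1: a_1=2, p_1 = 2*1 + 1 = 3, q_1 = 2*1 + 0 = 2.
  i=2: a_2=1, p_2 = 1*3 + 1 = 4, q_2 = 1*2 + 1 = 3.
  i=3: a_3=2, p_3 = 2*4 + 3 = 11, q_3 = 2*3 + 2 = 8.
  i=4: a_4=1, p_4 = 1*11 + 4 = 15, q_4 = 1*8 + 3 = 11.
  i=5: a_5=2, p_5 = 2*15 + 11 = 41, q_5 = 2*11 + 8 = 30.
  i=6: a_6=4, p_6 = 4*41 + 15 = 179, q_6 = 4*30 + 11 = 131.
q_6 = 131 > 33, so the last convergent with denominator <= 33 is p_5/q_5 = 41/30.
The closest fraction with denominator <= 33 is either p_5/q_5 or the intermediate fraction (k*p_5 + p_4)/(k*q_5 + q_4) with the largest k >= 1 whose denominator stays <= 33; these approach x as k grows, and every other convergent or intermediate fraction in range is farther away.
Largest k: floor((33 - q_4)/q_5) = floor((33 - 11)/30) = 0.
Since k = 0, no intermediate fraction beyond p_5/q_5 has denominator <= 33, so the convergent 41/30 is the closest (its error is |179*30 - 41*131|/(131*30) = 1/3930).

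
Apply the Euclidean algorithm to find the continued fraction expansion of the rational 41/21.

Run the Euclidean algorithm on 41 and 21; the successive quotients are the partial quotients a_0, a_1, ... (each step inverts the fractional part left over by the previous one):
  41 = 1*21 + 20, so a_0 = 1.
  21 = 1*20 + 1, so a_1 = 1.
  20 = 20*1 + 0, so a_2 = 20.
The remainder reaches 0 after 3 divisions, so the expansion has 3 partial quotients, read off in order.

[1; 1, 20]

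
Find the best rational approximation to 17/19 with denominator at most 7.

6/7

Expand x = 17/19 as a continued fraction with the Euclidean algorithm:
  17 = 0*19 + 17, so a_0 = 0.
  19 = 1*17 + 2, so a_1 = 1.
  17 = 8*2 + 1, so a_2 = 8.
  2 = 2*1 + 0, so a_3 = 2.
so x = [0; 1, 8, 2].
Convergents (p_i = a_i*p_{i-1} + p_{i-2}, q_i = a_i*q_{i-1} + q_{i-2} with p_{-2}=0, p_{-1}=1, q_{-2}=1, q_{-1}=0), until the denominator exceeds 7:
  i=0: a_0=0, p_0 = 0*1 + 0 = 0, q_0 = 0*0 + 1 = 1.
  i=1: a_1=1, p_1 = 1*0 + 1 = 1, q_1 = 1*1 + 0 = 1.
  i=2: a_2=8, p_2 = 8*1 + 0 = 8, q_2 = 8*1 + 1 = 9.
q_2 = 9 > 7, so the last convergent with denominator <= 7 is p_1/q_1 = 1/1.
The closest fraction with denominator <= 7 is either p_1/q_1 or the intermediate fraction (k*p_1 + p_0)/(k*q_1 + q_0) with the largest k >= 1 whose denominator stays <= 7; these approach x as k grows, and every other convergent or intermediate fraction in range is farther away.
Largest k: floor((7 - q_0)/q_1) = floor((7 - 1)/1) = 6.
That gives (6*1 + 0)/(6*1 + 1) = 6/7.
Compare the errors: |x - 1/1| = |17*1 - 1*19|/(19*1) = 2/19, and |x - 6/7| = |17*7 - 6*19|/(19*7) = 5/133.
Cross-multiplying, 5*19 = 95 < 266 = 2*133, so 5/133 is smaller: the intermediate fraction 6/7 is closer to x than 1/1.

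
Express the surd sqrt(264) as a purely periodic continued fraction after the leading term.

Write x_i = (sqrt(264) + m_i)/d_i with (m_0, d_0) = (0, 1). a_0 = floor(sqrt(264)) = 16, since 16^2 = 256 <= 264 < 289 = 17^2.
Iterate m_{i+1} = d_i*a_i - m_i, d_{i+1} = (264 - m_{i+1}^2)/d_i, a_{i+1} = floor((a_0 + m_{i+1})/d_{i+1}):
  m_1 = 1*16 - 0 = 16, d_1 = (264 - 16^2)/1 = 8/1 = 8, a_1 = floor((16 + 16)/8) = 4.
  m_2 = 8*4 - 16 = 16, d_2 = (264 - 16^2)/8 = 8/8 = 1, a_2 = floor((16 + 16)/1) = 32.
  m_3 = 1*32 - 16 = 16, d_3 = (264 - 16^2)/1 = 8/1 = 8: (m_3, d_3) = (m_1, d_1) = (16, 8), so from here the quotients repeat a_1, a_2; the period length is 2.
Hence the expansion of sqrt(264) is a_0 = 16 followed by the repeating block 4, 32 (period 2).

[16; (4, 32)]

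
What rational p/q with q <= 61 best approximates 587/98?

365/61

Expand x = 587/98 as a continued fraction with the Euclidean algorithm:
  587 = 5*98 + 97, so a_0 = 5.
  98 = 1*97 + 1, so a_1 = 1.
  97 = 97*1 + 0, so a_2 = 97.
so x = [5; 1, 97].
Convergents (p_i = a_i*p_{i-1} + p_{i-2}, q_i = a_i*q_{i-1} + q_{i-2} with p_{-2}=0, p_{-1}=1, q_{-2}=1, q_{-1}=0), until the denominator exceeds 61:
  i=0: a_0=5, p_0 = 5*1 + 0 = 5, q_0 = 5*0 + 1 = 1.
  i=1: a_1=1, p_1 = 1*5 + 1 = 6, q_1 = 1*1 + 0 = 1.
  i=2: a_2=97, p_2 = 97*6 + 5 = 587, q_2 = 97*1 + 1 = 98.
q_2 = 98 > 61, so the last convergent with denominator <= 61 is p_1/q_1 = 6/1.
The closest fraction with denominator <= 61 is either p_1/q_1 or the intermediate fraction (k*p_1 + p_0)/(k*q_1 + q_0) with the largest k >= 1 whose denominator stays <= 61; these approach x as k grows, and every other convergent or intermediate fraction in range is farther away.
Largest k: floor((61 - q_0)/q_1) = floor((61 - 1)/1) = 60.
That gives (60*6 + 5)/(60*1 + 1) = 365/61.
Compare the errors: |x - 6/1| = |587*1 - 6*98|/(98*1) = 1/98, and |x - 365/61| = |587*61 - 365*98|/(98*61) = 37/5978.
Cross-multiplying, 37*98 = 3626 < 5978 = 1*5978, so 37/5978 is smaller: the intermediate fraction 365/61 is closer to x than 6/1.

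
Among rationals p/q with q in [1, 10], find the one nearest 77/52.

Expand x = 77/52 as a continued fraction with the Euclidean algorithm:
  77 = 1*52 + 25, so a_0 = 1.
  52 = 2*25 + 2, so a_1 = 2.
  25 = 12*2 + 1, so a_2 = 12.
  2 = 2*1 + 0, so a_3 = 2.
so x = [1; 2, 12, 2].
Convergents (p_i = a_i*p_{i-1} + p_{i-2}, q_i = a_i*q_{i-1} + q_{i-2} with p_{-2}=0, p_{-1}=1, q_{-2}=1, q_{-1}=0), until the denominator exceeds 10:
  i=0: a_0=1, p_0 = 1*1 + 0 = 1, q_0 = 1*0 + 1 = 1.
  i=1: a_1=2, p_1 = 2*1 + 1 = 3, q_1 = 2*1 + 0 = 2.
  i=2: a_2=12, p_2 = 12*3 + 1 = 37, q_2 = 12*2 + 1 = 25.
q_2 = 25 > 10, so the last convergent with denominator <= 10 is p_1/q_1 = 3/2.
The closest fraction with denominator <= 10 is either p_1/q_1 or the intermediate fraction (k*p_1 + p_0)/(k*q_1 + q_0) with the largest k >= 1 whose denominator stays <= 10; these approach x as k grows, and every other convergent or intermediate fraction in range is farther away.
Largest k: floor((10 - q_0)/q_1) = floor((10 - 1)/2) = 4.
That gives (4*3 + 1)/(4*2 + 1) = 13/9.
Compare the errors: |x - 3/2| = |77*2 - 3*52|/(52*2) = 2/104, and |x - 13/9| = |77*9 - 13*52|/(52*9) = 17/468.
Cross-multiplying, 2*468 = 936 < 1768 = 17*104, so 2/104 is smaller: the convergent 3/2 is closer to x than 13/9.

3/2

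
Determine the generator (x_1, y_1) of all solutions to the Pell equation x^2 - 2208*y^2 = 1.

First expand sqrt(2208) as a continued fraction. With x_i = (sqrt(2208) + m_i)/d_i and (m_0, d_0) = (0, 1): a_0 = floor(sqrt(2208)) = 46, since 46^2 = 2116 <= 2208 < 2209 = 47^2.
Iterate m_{i+1} = d_i*a_i - m_i, d_{i+1} = (2208 - m_{i+1}^2)/d_i, a_{i+1} = floor((a_0 + m_{i+1})/d_{i+1}):
  m_1 = 1*46 - 0 = 46, d_1 = (2208 - 46^2)/1 = 92/1 = 92, a_1 = floor((46 + 46)/92) = 1.
  m_2 = 92*1 - 46 = 46, d_2 = (2208 - 46^2)/92 = 92/92 = 1, a_2 = floor((46 + 46)/1) = 92.
  m_3 = 1*92 - 46 = 46, d_3 = (2208 - 46^2)/1 = 92/1 = 92: (m_3, d_3) = (m_1, d_1) = (46, 92), so from here the quotients repeat a_1, a_2; the period length is 2.
So sqrt(2208) = [46; (1, 92)] with period length k = 2.
k is even, so the fundamental solution of x^2 - 2208y^2 = 1 is (p_{k-1}, q_{k-1}) = (p_1, q_1); compute convergents through index 1.
Convergents (p_i = a_i*p_{i-1} + p_{i-2}, q_i = a_i*q_{i-1} + q_{i-2} with p_{-2}=0, p_{-1}=1, q_{-2}=1, q_{-1}=0):
  i=0: a_0=46, p_0 = 46*1 + 0 = 46, q_0 = 46*0 + 1 = 1.
  i=1: a_1=1, p_1 = 1*46 + 1 = 47, q_1 = 1*1 + 0 = 1.
Check: 47^2 - 2208*1^2 = 2209 - 2208 = 1, so (x, y) = (47, 1) solves the equation, and by the theorem it is the least positive solution.

(x, y) = (47, 1)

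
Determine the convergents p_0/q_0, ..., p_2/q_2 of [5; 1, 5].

5/1, 6/1, 35/6

Using the convergent recurrence p_i = a_i*p_{i-1} + p_{i-2}, q_i = a_i*q_{i-1} + q_{i-2} with p_{-2}=0, p_{-1}=1, q_{-2}=1, q_{-1}=0:
  i=0: a_0=5, p_0 = 5*1 + 0 = 5, q_0 = 5*0 + 1 = 1.
  i=1: a_1=1, p_1 = 1*5 + 1 = 6, q_1 = 1*1 + 0 = 1.
  i=2: a_2=5, p_2 = 5*6 + 5 = 35, q_2 = 5*1 + 1 = 6.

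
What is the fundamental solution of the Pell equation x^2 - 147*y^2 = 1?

(x, y) = (97, 8)

First expand sqrt(147) as a continued fraction. With x_i = (sqrt(147) + m_i)/d_i and (m_0, d_0) = (0, 1): a_0 = floor(sqrt(147)) = 12, since 12^2 = 144 <= 147 < 169 = 13^2.
Iterate m_{i+1} = d_i*a_i - m_i, d_{i+1} = (147 - m_{i+1}^2)/d_i, a_{i+1} = floor((a_0 + m_{i+1})/d_{i+1}):
  m_1 = 1*12 - 0 = 12, d_1 = (147 - 12^2)/1 = 3/1 = 3, a_1 = floor((12 + 12)/3) = 8.
  m_2 = 3*8 - 12 = 12, d_2 = (147 - 12^2)/3 = 3/3 = 1, a_2 = floor((12 + 12)/1) = 24.
  m_3 = 1*24 - 12 = 12, d_3 = (147 - 12^2)/1 = 3/1 = 3: (m_3, d_3) = (m_1, d_1) = (12, 3), so from here the quotients repeat a_1, a_2; the period length is 2.
So sqrt(147) = [12; (8, 24)] with period length k = 2.
k is even, so the fundamental solution of x^2 - 147y^2 = 1 is (p_{k-1}, q_{k-1}) = (p_1, q_1); compute convergents through index 1.
Convergents (p_i = a_i*p_{i-1} + p_{i-2}, q_i = a_i*q_{i-1} + q_{i-2} with p_{-2}=0, p_{-1}=1, q_{-2}=1, q_{-1}=0):
  i=0: a_0=12, p_0 = 12*1 + 0 = 12, q_0 = 12*0 + 1 = 1.
  i=1: a_1=8, p_1 = 8*12 + 1 = 97, q_1 = 8*1 + 0 = 8.
Check: 97^2 - 147*8^2 = 9409 - 9408 = 1, so (x, y) = (97, 8) solves the equation, and by the theorem it is the least positive solution.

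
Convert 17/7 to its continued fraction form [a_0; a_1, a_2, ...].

[2; 2, 3]

Run the Euclidean algorithm on 17 and 7; the successive quotients are the partial quotients a_0, a_1, ... (each step inverts the fractional part left over by the previous one):
  17 = 2*7 + 3, so a_0 = 2.
  7 = 2*3 + 1, so a_1 = 2.
  3 = 3*1 + 0, so a_2 = 3.
The remainder reaches 0 after 3 divisions, so the expansion has 3 partial quotients, read off in order.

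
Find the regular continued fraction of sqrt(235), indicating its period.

Write x_i = (sqrt(235) + m_i)/d_i with (m_0, d_0) = (0, 1). a_0 = floor(sqrt(235)) = 15, since 15^2 = 225 <= 235 < 256 = 16^2.
Iterate m_{i+1} = d_i*a_i - m_i, d_{i+1} = (235 - m_{i+1}^2)/d_i, a_{i+1} = floor((a_0 + m_{i+1})/d_{i+1}):
  m_1 = 1*15 - 0 = 15, d_1 = (235 - 15^2)/1 = 10/1 = 10, a_1 = floor((15 + 15)/10) = 3.
  m_2 = 10*3 - 15 = 15, d_2 = (235 - 15^2)/10 = 10/10 = 1, a_2 = floor((15 + 15)/1) = 30.
  m_3 = 1*30 - 15 = 15, d_3 = (235 - 15^2)/1 = 10/1 = 10: (m_3, d_3) = (m_1, d_1) = (15, 10), so from here the quotients repeat a_1, a_2; the period length is 2.
Hence the expansion of sqrt(235) is a_0 = 15 followed by the repeating block 3, 30 (period 2).

[15; (3, 30)]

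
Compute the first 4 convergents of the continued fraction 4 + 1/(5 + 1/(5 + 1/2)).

Using the convergent recurrence p_i = a_i*p_{i-1} + p_{i-2}, q_i = a_i*q_{i-1} + q_{i-2} with p_{-2}=0, p_{-1}=1, q_{-2}=1, q_{-1}=0:
  i=0: a_0=4, p_0 = 4*1 + 0 = 4, q_0 = 4*0 + 1 = 1.
  i=1: a_1=5, p_1 = 5*4 + 1 = 21, q_1 = 5*1 + 0 = 5.
  i=2: a_2=5, p_2 = 5*21 + 4 = 109, q_2 = 5*5 + 1 = 26.
  i=3: a_3=2, p_3 = 2*109 + 21 = 239, q_3 = 2*26 + 5 = 57.

4/1, 21/5, 109/26, 239/57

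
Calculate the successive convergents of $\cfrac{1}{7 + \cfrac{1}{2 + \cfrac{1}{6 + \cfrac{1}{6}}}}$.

0/1, 1/7, 2/15, 13/97, 80/597

Using the convergent recurrence p_i = a_i*p_{i-1} + p_{i-2}, q_i = a_i*q_{i-1} + q_{i-2} with p_{-2}=0, p_{-1}=1, q_{-2}=1, q_{-1}=0:
  i=0: a_0=0, p_0 = 0*1 + 0 = 0, q_0 = 0*0 + 1 = 1.
  i=1: a_1=7, p_1 = 7*0 + 1 = 1, q_1 = 7*1 + 0 = 7.
  i=2: a_2=2, p_2 = 2*1 + 0 = 2, q_2 = 2*7 + 1 = 15.
  i=3: a_3=6, p_3 = 6*2 + 1 = 13, q_3 = 6*15 + 7 = 97.
  i=4: a_4=6, p_4 = 6*13 + 2 = 80, q_4 = 6*97 + 15 = 597.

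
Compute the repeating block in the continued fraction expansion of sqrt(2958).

[54; (2, 1, 1, 2, 1, 1, 2, 108)]

Write x_i = (sqrt(2958) + m_i)/d_i with (m_0, d_0) = (0, 1). a_0 = floor(sqrt(2958)) = 54, since 54^2 = 2916 <= 2958 < 3025 = 55^2.
Iterate m_{i+1} = d_i*a_i - m_i, d_{i+1} = (2958 - m_{i+1}^2)/d_i, a_{i+1} = floor((a_0 + m_{i+1})/d_{i+1}):
  m_1 = 1*54 - 0 = 54, d_1 = (2958 - 54^2)/1 = 42/1 = 42, a_1 = floor((54 + 54)/42) = 2.
  m_2 = 42*2 - 54 = 30, d_2 = (2958 - 30^2)/42 = 2058/42 = 49, a_2 = floor((54 + 30)/49) = 1.
  m_3 = 49*1 - 30 = 19, d_3 = (2958 - 19^2)/49 = 2597/49 = 53, a_3 = floor((54 + 19)/53) = 1.
  m_4 = 53*1 - 19 = 34, d_4 = (2958 - 34^2)/53 = 1802/53 = 34, a_4 = floor((54 + 34)/34) = 2.
  m_5 = 34*2 - 34 = 34, d_5 = (2958 - 34^2)/34 = 1802/34 = 53, a_5 = floor((54 + 34)/53) = 1.
  m_6 = 53*1 - 34 = 19, d_6 = (2958 - 19^2)/53 = 2597/53 = 49, a_6 = floor((54 + 19)/49) = 1.
  m_7 = 49*1 - 19 = 30, d_7 = (2958 - 30^2)/49 = 2058/49 = 42, a_7 = floor((54 + 30)/42) = 2.
  m_8 = 42*2 - 30 = 54, d_8 = (2958 - 54^2)/42 = 42/42 = 1, a_8 = floor((54 + 54)/1) = 108.
  m_9 = 1*108 - 54 = 54, d_9 = (2958 - 54^2)/1 = 42/1 = 42: (m_9, d_9) = (m_1, d_1) = (54, 42), so from here the quotients repeat a_1, ..., a_8; the period length is 8.
Hence the expansion of sqrt(2958) is a_0 = 54 followed by the repeating block 2, 1, 1, 2, 1, 1, 2, 108 (period 8).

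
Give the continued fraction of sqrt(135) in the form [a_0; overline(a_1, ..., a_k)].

Write x_i = (sqrt(135) + m_i)/d_i with (m_0, d_0) = (0, 1). a_0 = floor(sqrt(135)) = 11, since 11^2 = 121 <= 135 < 144 = 12^2.
Iterate m_{i+1} = d_i*a_i - m_i, d_{i+1} = (135 - m_{i+1}^2)/d_i, a_{i+1} = floor((a_0 + m_{i+1})/d_{i+1}):
  m_1 = 1*11 - 0 = 11, d_1 = (135 - 11^2)/1 = 14/1 = 14, a_1 = floor((11 + 11)/14) = 1.
  m_2 = 14*1 - 11 = 3, d_2 = (135 - 3^2)/14 = 126/14 = 9, a_2 = floor((11 + 3)/9) = 1.
  m_3 = 9*1 - 3 = 6, d_3 = (135 - 6^2)/9 = 99/9 = 11, a_3 = floor((11 + 6)/11) = 1.
  m_4 = 11*1 - 6 = 5, d_4 = (135 - 5^2)/11 = 110/11 = 10, a_4 = floor((11 + 5)/10) = 1.
  m_5 = 10*1 - 5 = 5, d_5 = (135 - 5^2)/10 = 110/10 = 11, a_5 = floor((11 + 5)/11) = 1.
  m_6 = 11*1 - 5 = 6, d_6 = (135 - 6^2)/11 = 99/11 = 9, a_6 = floor((11 + 6)/9) = 1.
  m_7 = 9*1 - 6 = 3, d_7 = (135 - 3^2)/9 = 126/9 = 14, a_7 = floor((11 + 3)/14) = 1.
  m_8 = 14*1 - 3 = 11, d_8 = (135 - 11^2)/14 = 14/14 = 1, a_8 = floor((11 + 11)/1) = 22.
  m_9 = 1*22 - 11 = 11, d_9 = (135 - 11^2)/1 = 14/1 = 14: (m_9, d_9) = (m_1, d_1) = (11, 14), so from here the quotients repeat a_1, ..., a_8; the period length is 8.
Hence the expansion of sqrt(135) is a_0 = 11 followed by the repeating block 1, 1, 1, 1, 1, 1, 1, 22 (period 8).

[11; overline(1, 1, 1, 1, 1, 1, 1, 22)]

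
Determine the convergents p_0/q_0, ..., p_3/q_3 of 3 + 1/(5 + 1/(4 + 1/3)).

3/1, 16/5, 67/21, 217/68

Using the convergent recurrence p_i = a_i*p_{i-1} + p_{i-2}, q_i = a_i*q_{i-1} + q_{i-2} with p_{-2}=0, p_{-1}=1, q_{-2}=1, q_{-1}=0:
  i=0: a_0=3, p_0 = 3*1 + 0 = 3, q_0 = 3*0 + 1 = 1.
  i=1: a_1=5, p_1 = 5*3 + 1 = 16, q_1 = 5*1 + 0 = 5.
  i=2: a_2=4, p_2 = 4*16 + 3 = 67, q_2 = 4*5 + 1 = 21.
  i=3: a_3=3, p_3 = 3*67 + 16 = 217, q_3 = 3*21 + 5 = 68.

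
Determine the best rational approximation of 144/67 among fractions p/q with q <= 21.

43/20

Expand x = 144/67 as a continued fraction with the Euclidean algorithm:
  144 = 2*67 + 10, so a_0 = 2.
  67 = 6*10 + 7, so a_1 = 6.
  10 = 1*7 + 3, so a_2 = 1.
  7 = 2*3 + 1, so a_3 = 2.
  3 = 3*1 + 0, so a_4 = 3.
so x = [2; 6, 1, 2, 3].
Convergents (p_i = a_i*p_{i-1} + p_{i-2}, q_i = a_i*q_{i-1} + q_{i-2} with p_{-2}=0, p_{-1}=1, q_{-2}=1, q_{-1}=0), until the denominator exceeds 21:
  i=0: a_0=2, p_0 = 2*1 + 0 = 2, q_0 = 2*0 + 1 = 1.
  i=1: a_1=6, p_1 = 6*2 + 1 = 13, q_1 = 6*1 + 0 = 6.
  i=2: a_2=1, p_2 = 1*13 + 2 = 15, q_2 = 1*6 + 1 = 7.
  i=3: a_3=2, p_3 = 2*15 + 13 = 43, q_3 = 2*7 + 6 = 20.
  i=4: a_4=3, p_4 = 3*43 + 15 = 144, q_4 = 3*20 + 7 = 67.
q_4 = 67 > 21, so the last convergent with denominator <= 21 is p_3/q_3 = 43/20.
The closest fraction with denominator <= 21 is either p_3/q_3 or the intermediate fraction (k*p_3 + p_2)/(k*q_3 + q_2) with the largest k >= 1 whose denominator stays <= 21; these approach x as k grows, and every other convergent or intermediate fraction in range is farther away.
Largest k: floor((21 - q_2)/q_3) = floor((21 - 7)/20) = 0.
Since k = 0, no intermediate fraction beyond p_3/q_3 has denominator <= 21, so the convergent 43/20 is the closest (its error is |144*20 - 43*67|/(67*20) = 1/1340).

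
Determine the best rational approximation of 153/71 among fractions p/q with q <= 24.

28/13

Expand x = 153/71 as a continued fraction with the Euclidean algorithm:
  153 = 2*71 + 11, so a_0 = 2.
  71 = 6*11 + 5, so a_1 = 6.
  11 = 2*5 + 1, so a_2 = 2.
  5 = 5*1 + 0, so a_3 = 5.
so x = [2; 6, 2, 5].
Convergents (p_i = a_i*p_{i-1} + p_{i-2}, q_i = a_i*q_{i-1} + q_{i-2} with p_{-2}=0, p_{-1}=1, q_{-2}=1, q_{-1}=0), until the denominator exceeds 24:
  i=0: a_0=2, p_0 = 2*1 + 0 = 2, q_0 = 2*0 + 1 = 1.
  i=1: a_1=6, p_1 = 6*2 + 1 = 13, q_1 = 6*1 + 0 = 6.
  i=2: a_2=2, p_2 = 2*13 + 2 = 28, q_2 = 2*6 + 1 = 13.
  i=3: a_3=5, p_3 = 5*28 + 13 = 153, q_3 = 5*13 + 6 = 71.
q_3 = 71 > 24, so the last convergent with denominator <= 24 is p_2/q_2 = 28/13.
The closest fraction with denominator <= 24 is either p_2/q_2 or the intermediate fraction (k*p_2 + p_1)/(k*q_2 + q_1) with the largest k >= 1 whose denominator stays <= 24; these approach x as k grows, and every other convergent or intermediate fraction in range is farther away.
Largest k: floor((24 - q_1)/q_2) = floor((24 - 6)/13) = 1.
That gives (1*28 + 13)/(1*13 + 6) = 41/19.
Compare the errors: |x - 28/13| = |153*13 - 28*71|/(71*13) = 1/923, and |x - 41/19| = |153*19 - 41*71|/(71*19) = 4/1349.
Cross-multiplying, 1*1349 = 1349 < 3692 = 4*923, so 1/923 is smaller: the convergent 28/13 is closer to x than 41/19.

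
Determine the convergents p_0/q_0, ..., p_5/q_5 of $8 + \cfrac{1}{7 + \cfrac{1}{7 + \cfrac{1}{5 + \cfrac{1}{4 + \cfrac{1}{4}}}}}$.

8/1, 57/7, 407/50, 2092/257, 8775/1078, 37192/4569

Using the convergent recurrence p_i = a_i*p_{i-1} + p_{i-2}, q_i = a_i*q_{i-1} + q_{i-2} with p_{-2}=0, p_{-1}=1, q_{-2}=1, q_{-1}=0:
  i=0: a_0=8, p_0 = 8*1 + 0 = 8, q_0 = 8*0 + 1 = 1.
  i=1: a_1=7, p_1 = 7*8 + 1 = 57, q_1 = 7*1 + 0 = 7.
  i=2: a_2=7, p_2 = 7*57 + 8 = 407, q_2 = 7*7 + 1 = 50.
  i=3: a_3=5, p_3 = 5*407 + 57 = 2092, q_3 = 5*50 + 7 = 257.
  i=4: a_4=4, p_4 = 4*2092 + 407 = 8775, q_4 = 4*257 + 50 = 1078.
  i=5: a_5=4, p_5 = 4*8775 + 2092 = 37192, q_5 = 4*1078 + 257 = 4569.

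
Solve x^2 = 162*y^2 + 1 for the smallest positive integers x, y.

First expand sqrt(162) as a continued fraction. With x_i = (sqrt(162) + m_i)/d_i and (m_0, d_0) = (0, 1): a_0 = floor(sqrt(162)) = 12, since 12^2 = 144 <= 162 < 169 = 13^2.
Iterate m_{i+1} = d_i*a_i - m_i, d_{i+1} = (162 - m_{i+1}^2)/d_i, a_{i+1} = floor((a_0 + m_{i+1})/d_{i+1}):
  m_1 = 1*12 - 0 = 12, d_1 = (162 - 12^2)/1 = 18/1 = 18, a_1 = floor((12 + 12)/18) = 1.
  m_2 = 18*1 - 12 = 6, d_2 = (162 - 6^2)/18 = 126/18 = 7, a_2 = floor((12 + 6)/7) = 2.
  m_3 = 7*2 - 6 = 8, d_3 = (162 - 8^2)/7 = 98/7 = 14, a_3 = floor((12 + 8)/14) = 1.
  m_4 = 14*1 - 8 = 6, d_4 = (162 - 6^2)/14 = 126/14 = 9, a_4 = floor((12 + 6)/9) = 2.
  m_5 = 9*2 - 6 = 12, d_5 = (162 - 12^2)/9 = 18/9 = 2, a_5 = floor((12 + 12)/2) = 12.
  m_6 = 2*12 - 12 = 12, d_6 = (162 - 12^2)/2 = 18/2 = 9, a_6 = floor((12 + 12)/9) = 2.
  m_7 = 9*2 - 12 = 6, d_7 = (162 - 6^2)/9 = 126/9 = 14, a_7 = floor((12 + 6)/14) = 1.
  m_8 = 14*1 - 6 = 8, d_8 = (162 - 8^2)/14 = 98/14 = 7, a_8 = floor((12 + 8)/7) = 2.
  m_9 = 7*2 - 8 = 6, d_9 = (162 - 6^2)/7 = 126/7 = 18, a_9 = floor((12 + 6)/18) = 1.
  m_10 = 18*1 - 6 = 12, d_10 = (162 - 12^2)/18 = 18/18 = 1, a_10 = floor((12 + 12)/1) = 24.
  m_11 = 1*24 - 12 = 12, d_11 = (162 - 12^2)/1 = 18/1 = 18: (m_11, d_11) = (m_1, d_1) = (12, 18), so from here the quotients repeat a_1, ..., a_10; the period length is 10.
So sqrt(162) = [12; (1, 2, 1, 2, 12, 2, 1, 2, 1, 24)] with period length k = 10.
k is even, so the fundamental solution of x^2 - 162y^2 = 1 is (p_{k-1}, q_{k-1}) = (p_9, q_9); compute convergents through index 9.
Convergents (p_i = a_i*p_{i-1} + p_{i-2}, q_i = a_i*q_{i-1} + q_{i-2} with p_{-2}=0, p_{-1}=1, q_{-2}=1, q_{-1}=0):
  i=0: a_0=12, p_0 = 12*1 + 0 = 12, q_0 = 12*0 + 1 = 1.
  i=1: a_1=1, p_1 = 1*12 + 1 = 13, q_1 = 1*1 + 0 = 1.
  i=2: a_2=2, p_2 = 2*13 + 12 = 38, q_2 = 2*1 + 1 = 3.
  i=3: a_3=1, p_3 = 1*38 + 13 = 51, q_3 = 1*3 + 1 = 4.
  i=4: a_4=2, p_4 = 2*51 + 38 = 140, q_4 = 2*4 + 3 = 11.
  i=5: a_5=12, p_5 = 12*140 + 51 = 1731, q_5 = 12*11 + 4 = 136.
  i=6: a_6=2, p_6 = 2*1731 + 140 = 3602, q_6 = 2*136 + 11 = 283.
  i=7: a_7=1, p_7 = 1*3602 + 1731 = 5333, q_7 = 1*283 + 136 = 419.
  i=8: a_8=2, p_8 = 2*5333 + 3602 = 14268, q_8 = 2*419 + 283 = 1121.
  i=9: a_9=1, p_9 = 1*14268 + 5333 = 19601, q_9 = 1*1121 + 419 = 1540.
Check: 19601^2 - 162*1540^2 = 384199201 - 384199200 = 1, so (x, y) = (19601, 1540) solves the equation, and by the theorem it is the least positive solution.

(x, y) = (19601, 1540)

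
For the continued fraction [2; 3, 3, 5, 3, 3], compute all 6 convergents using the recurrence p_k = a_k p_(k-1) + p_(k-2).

Using the convergent recurrence p_i = a_i*p_{i-1} + p_{i-2}, q_i = a_i*q_{i-1} + q_{i-2} with p_{-2}=0, p_{-1}=1, q_{-2}=1, q_{-1}=0:
  i=0: a_0=2, p_0 = 2*1 + 0 = 2, q_0 = 2*0 + 1 = 1.
  i=1: a_1=3, p_1 = 3*2 + 1 = 7, q_1 = 3*1 + 0 = 3.
  i=2: a_2=3, p_2 = 3*7 + 2 = 23, q_2 = 3*3 + 1 = 10.
  i=3: a_3=5, p_3 = 5*23 + 7 = 122, q_3 = 5*10 + 3 = 53.
  i=4: a_4=3, p_4 = 3*122 + 23 = 389, q_4 = 3*53 + 10 = 169.
  i=5: a_5=3, p_5 = 3*389 + 122 = 1289, q_5 = 3*169 + 53 = 560.

2/1, 7/3, 23/10, 122/53, 389/169, 1289/560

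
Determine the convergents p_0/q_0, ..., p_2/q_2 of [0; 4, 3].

Using the convergent recurrence p_i = a_i*p_{i-1} + p_{i-2}, q_i = a_i*q_{i-1} + q_{i-2} with p_{-2}=0, p_{-1}=1, q_{-2}=1, q_{-1}=0:
  i=0: a_0=0, p_0 = 0*1 + 0 = 0, q_0 = 0*0 + 1 = 1.
  i=1: a_1=4, p_1 = 4*0 + 1 = 1, q_1 = 4*1 + 0 = 4.
  i=2: a_2=3, p_2 = 3*1 + 0 = 3, q_2 = 3*4 + 1 = 13.

0/1, 1/4, 3/13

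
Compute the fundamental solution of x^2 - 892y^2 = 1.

First expand sqrt(892) as a continued fraction. With x_i = (sqrt(892) + m_i)/d_i and (m_0, d_0) = (0, 1): a_0 = floor(sqrt(892)) = 29, since 29^2 = 841 <= 892 < 900 = 30^2.
Iterate m_{i+1} = d_i*a_i - m_i, d_{i+1} = (892 - m_{i+1}^2)/d_i, a_{i+1} = floor((a_0 + m_{i+1})/d_{i+1}):
  m_1 = 1*29 - 0 = 29, d_1 = (892 - 29^2)/1 = 51/1 = 51, a_1 = floor((29 + 29)/51) = 1.
  m_2 = 51*1 - 29 = 22, d_2 = (892 - 22^2)/51 = 408/51 = 8, a_2 = floor((29 + 22)/8) = 6.
  m_3 = 8*6 - 22 = 26, d_3 = (892 - 26^2)/8 = 216/8 = 27, a_3 = floor((29 + 26)/27) = 2.
  m_4 = 27*2 - 26 = 28, d_4 = (892 - 28^2)/27 = 108/27 = 4, a_4 = floor((29 + 28)/4) = 14.
  m_5 = 4*14 - 28 = 28, d_5 = (892 - 28^2)/4 = 108/4 = 27, a_5 = floor((29 + 28)/27) = 2.
  m_6 = 27*2 - 28 = 26, d_6 = (892 - 26^2)/27 = 216/27 = 8, a_6 = floor((29 + 26)/8) = 6.
  m_7 = 8*6 - 26 = 22, d_7 = (892 - 22^2)/8 = 408/8 = 51, a_7 = floor((29 + 22)/51) = 1.
  m_8 = 51*1 - 22 = 29, d_8 = (892 - 29^2)/51 = 51/51 = 1, a_8 = floor((29 + 29)/1) = 58.
  m_9 = 1*58 - 29 = 29, d_9 = (892 - 29^2)/1 = 51/1 = 51: (m_9, d_9) = (m_1, d_1) = (29, 51), so from here the quotients repeat a_1, ..., a_8; the period length is 8.
So sqrt(892) = [29; (1, 6, 2, 14, 2, 6, 1, 58)] with period length k = 8.
k is even, so the fundamental solution of x^2 - 892y^2 = 1 is (p_{k-1}, q_{k-1}) = (p_7, q_7); compute convergents through index 7.
Convergents (p_i = a_i*p_{i-1} + p_{i-2}, q_i = a_i*q_{i-1} + q_{i-2} with p_{-2}=0, p_{-1}=1, q_{-2}=1, q_{-1}=0):
  i=0: a_0=29, p_0 = 29*1 + 0 = 29, q_0 = 29*0 + 1 = 1.
  i=1: a_1=1, p_1 = 1*29 + 1 = 30, q_1 = 1*1 + 0 = 1.
  i=2: a_2=6, p_2 = 6*30 + 29 = 209, q_2 = 6*1 + 1 = 7.
  i=3: a_3=2, p_3 = 2*209 + 30 = 448, q_3 = 2*7 + 1 = 15.
  i=4: a_4=14, p_4 = 14*448 + 209 = 6481, q_4 = 14*15 + 7 = 217.
  i=5: a_5=2, p_5 = 2*6481 + 448 = 13410, q_5 = 2*217 + 15 = 449.
  i=6: a_6=6, p_6 = 6*13410 + 6481 = 86941, q_6 = 6*449 + 217 = 2911.
  i=7: a_7=1, p_7 = 1*86941 + 13410 = 100351, q_7 = 1*2911 + 449 = 3360.
Check: 100351^2 - 892*3360^2 = 10070323201 - 10070323200 = 1, so (x, y) = (100351, 3360) solves the equation, and by the theorem it is the least positive solution.

(x, y) = (100351, 3360)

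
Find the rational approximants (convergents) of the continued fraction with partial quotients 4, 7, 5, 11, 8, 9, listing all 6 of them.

Using the convergent recurrence p_i = a_i*p_{i-1} + p_{i-2}, q_i = a_i*q_{i-1} + q_{i-2} with p_{-2}=0, p_{-1}=1, q_{-2}=1, q_{-1}=0:
  i=0: a_0=4, p_0 = 4*1 + 0 = 4, q_0 = 4*0 + 1 = 1.
  i=1: a_1=7, p_1 = 7*4 + 1 = 29, q_1 = 7*1 + 0 = 7.
  i=2: a_2=5, p_2 = 5*29 + 4 = 149, q_2 = 5*7 + 1 = 36.
  i=3: a_3=11, p_3 = 11*149 + 29 = 1668, q_3 = 11*36 + 7 = 403.
  i=4: a_4=8, p_4 = 8*1668 + 149 = 13493, q_4 = 8*403 + 36 = 3260.
  i=5: a_5=9, p_5 = 9*13493 + 1668 = 123105, q_5 = 9*3260 + 403 = 29743.

4/1, 29/7, 149/36, 1668/403, 13493/3260, 123105/29743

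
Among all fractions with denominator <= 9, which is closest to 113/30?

Expand x = 113/30 as a continued fraction with the Euclidean algorithm:
  113 = 3*30 + 23, so a_0 = 3.
  30 = 1*23 + 7, so a_1 = 1.
  23 = 3*7 + 2, so a_2 = 3.
  7 = 3*2 + 1, so a_3 = 3.
  2 = 2*1 + 0, so a_4 = 2.
so x = [3; 1, 3, 3, 2].
Convergents (p_i = a_i*p_{i-1} + p_{i-2}, q_i = a_i*q_{i-1} + q_{i-2} with p_{-2}=0, p_{-1}=1, q_{-2}=1, q_{-1}=0), until the denominator exceeds 9:
  i=0: a_0=3, p_0 = 3*1 + 0 = 3, q_0 = 3*0 + 1 = 1.
  i=1: a_1=1, p_1 = 1*3 + 1 = 4, q_1 = 1*1 + 0 = 1.
  i=2: a_2=3, p_2 = 3*4 + 3 = 15, q_2 = 3*1 + 1 = 4.
  i=3: a_3=3, p_3 = 3*15 + 4 = 49, q_3 = 3*4 + 1 = 13.
q_3 = 13 > 9, so the last convergent with denominator <= 9 is p_2/q_2 = 15/4.
The closest fraction with denominator <= 9 is either p_2/q_2 or the intermediate fraction (k*p_2 + p_1)/(k*q_2 + q_1) with the largest k >= 1 whose denominator stays <= 9; these approach x as k grows, and every other convergent or intermediate fraction in range is farther away.
Largest k: floor((9 - q_1)/q_2) = floor((9 - 1)/4) = 2.
That gives (2*15 + 4)/(2*4 + 1) = 34/9.
Compare the errors: |x - 15/4| = |113*4 - 15*30|/(30*4) = 2/120, and |x - 34/9| = |113*9 - 34*30|/(30*9) = 3/270.
Cross-multiplying, 3*120 = 360 < 540 = 2*270, so 3/270 is smaller: the intermediate fraction 34/9 is closer to x than 15/4.

34/9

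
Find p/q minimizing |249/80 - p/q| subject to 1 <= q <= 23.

Expand x = 249/80 as a continued fraction with the Euclidean algorithm:
  249 = 3*80 + 9, so a_0 = 3.
  80 = 8*9 + 8, so a_1 = 8.
  9 = 1*8 + 1, so a_2 = 1.
  8 = 8*1 + 0, so a_3 = 8.
so x = [3; 8, 1, 8].
Convergents (p_i = a_i*p_{i-1} + p_{i-2}, q_i = a_i*q_{i-1} + q_{i-2} with p_{-2}=0, p_{-1}=1, q_{-2}=1, q_{-1}=0), until the denominator exceeds 23:
  i=0: a_0=3, p_0 = 3*1 + 0 = 3, q_0 = 3*0 + 1 = 1.
  i=1: a_1=8, p_1 = 8*3 + 1 = 25, q_1 = 8*1 + 0 = 8.
  i=2: a_2=1, p_2 = 1*25 + 3 = 28, q_2 = 1*8 + 1 = 9.
  i=3: a_3=8, p_3 = 8*28 + 25 = 249, q_3 = 8*9 + 8 = 80.
q_3 = 80 > 23, so the last convergent with denominator <= 23 is p_2/q_2 = 28/9.
The closest fraction with denominator <= 23 is either p_2/q_2 or the intermediate fraction (k*p_2 + p_1)/(k*q_2 + q_1) with the largest k >= 1 whose denominator stays <= 23; these approach x as k grows, and every other convergent or intermediate fraction in range is farther away.
Largest k: floor((23 - q_1)/q_2) = floor((23 - 8)/9) = 1.
That gives (1*28 + 25)/(1*9 + 8) = 53/17.
Compare the errors: |x - 28/9| = |249*9 - 28*80|/(80*9) = 1/720, and |x - 53/17| = |249*17 - 53*80|/(80*17) = 7/1360.
Cross-multiplying, 1*1360 = 1360 < 5040 = 7*720, so 1/720 is smaller: the convergent 28/9 is closer to x than 53/17.

28/9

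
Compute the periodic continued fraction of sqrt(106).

Write x_i = (sqrt(106) + m_i)/d_i with (m_0, d_0) = (0, 1). a_0 = floor(sqrt(106)) = 10, since 10^2 = 100 <= 106 < 121 = 11^2.
Iterate m_{i+1} = d_i*a_i - m_i, d_{i+1} = (106 - m_{i+1}^2)/d_i, a_{i+1} = floor((a_0 + m_{i+1})/d_{i+1}):
  m_1 = 1*10 - 0 = 10, d_1 = (106 - 10^2)/1 = 6/1 = 6, a_1 = floor((10 + 10)/6) = 3.
  m_2 = 6*3 - 10 = 8, d_2 = (106 - 8^2)/6 = 42/6 = 7, a_2 = floor((10 + 8)/7) = 2.
  m_3 = 7*2 - 8 = 6, d_3 = (106 - 6^2)/7 = 70/7 = 10, a_3 = floor((10 + 6)/10) = 1.
  m_4 = 10*1 - 6 = 4, d_4 = (106 - 4^2)/10 = 90/10 = 9, a_4 = floor((10 + 4)/9) = 1.
  m_5 = 9*1 - 4 = 5, d_5 = (106 - 5^2)/9 = 81/9 = 9, a_5 = floor((10 + 5)/9) = 1.
  m_6 = 9*1 - 5 = 4, d_6 = (106 - 4^2)/9 = 90/9 = 10, a_6 = floor((10 + 4)/10) = 1.
  m_7 = 10*1 - 4 = 6, d_7 = (106 - 6^2)/10 = 70/10 = 7, a_7 = floor((10 + 6)/7) = 2.
  m_8 = 7*2 - 6 = 8, d_8 = (106 - 8^2)/7 = 42/7 = 6, a_8 = floor((10 + 8)/6) = 3.
  m_9 = 6*3 - 8 = 10, d_9 = (106 - 10^2)/6 = 6/6 = 1, a_9 = floor((10 + 10)/1) = 20.
  m_10 = 1*20 - 10 = 10, d_10 = (106 - 10^2)/1 = 6/1 = 6: (m_10, d_10) = (m_1, d_1) = (10, 6), so from here the quotients repeat a_1, ..., a_9; the period length is 9.
Hence the expansion of sqrt(106) is a_0 = 10 followed by the repeating block 3, 2, 1, 1, 1, 1, 2, 3, 20 (period 9).

[10; (3, 2, 1, 1, 1, 1, 2, 3, 20)]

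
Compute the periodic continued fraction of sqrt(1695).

[41; (5, 1, 6, 1, 1, 1, 6, 1, 5, 82)]

Write x_i = (sqrt(1695) + m_i)/d_i with (m_0, d_0) = (0, 1). a_0 = floor(sqrt(1695)) = 41, since 41^2 = 1681 <= 1695 < 1764 = 42^2.
Iterate m_{i+1} = d_i*a_i - m_i, d_{i+1} = (1695 - m_{i+1}^2)/d_i, a_{i+1} = floor((a_0 + m_{i+1})/d_{i+1}):
  m_1 = 1*41 - 0 = 41, d_1 = (1695 - 41^2)/1 = 14/1 = 14, a_1 = floor((41 + 41)/14) = 5.
  m_2 = 14*5 - 41 = 29, d_2 = (1695 - 29^2)/14 = 854/14 = 61, a_2 = floor((41 + 29)/61) = 1.
  m_3 = 61*1 - 29 = 32, d_3 = (1695 - 32^2)/61 = 671/61 = 11, a_3 = floor((41 + 32)/11) = 6.
  m_4 = 11*6 - 32 = 34, d_4 = (1695 - 34^2)/11 = 539/11 = 49, a_4 = floor((41 + 34)/49) = 1.
  m_5 = 49*1 - 34 = 15, d_5 = (1695 - 15^2)/49 = 1470/49 = 30, a_5 = floor((41 + 15)/30) = 1.
  m_6 = 30*1 - 15 = 15, d_6 = (1695 - 15^2)/30 = 1470/30 = 49, a_6 = floor((41 + 15)/49) = 1.
  m_7 = 49*1 - 15 = 34, d_7 = (1695 - 34^2)/49 = 539/49 = 11, a_7 = floor((41 + 34)/11) = 6.
  m_8 = 11*6 - 34 = 32, d_8 = (1695 - 32^2)/11 = 671/11 = 61, a_8 = floor((41 + 32)/61) = 1.
  m_9 = 61*1 - 32 = 29, d_9 = (1695 - 29^2)/61 = 854/61 = 14, a_9 = floor((41 + 29)/14) = 5.
  m_10 = 14*5 - 29 = 41, d_10 = (1695 - 41^2)/14 = 14/14 = 1, a_10 = floor((41 + 41)/1) = 82.
  m_11 = 1*82 - 41 = 41, d_11 = (1695 - 41^2)/1 = 14/1 = 14: (m_11, d_11) = (m_1, d_1) = (41, 14), so from here the quotients repeat a_1, ..., a_10; the period length is 10.
Hence the expansion of sqrt(1695) is a_0 = 41 followed by the repeating block 5, 1, 6, 1, 1, 1, 6, 1, 5, 82 (period 10).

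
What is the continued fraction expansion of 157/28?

[5; 1, 1, 1, 1, 5]

Run the Euclidean algorithm on 157 and 28; the successive quotients are the partial quotients a_0, a_1, ... (each step inverts the fractional part left over by the previous one):
  157 = 5*28 + 17, so a_0 = 5.
  28 = 1*17 + 11, so a_1 = 1.
  17 = 1*11 + 6, so a_2 = 1.
  11 = 1*6 + 5, so a_3 = 1.
  6 = 1*5 + 1, so a_4 = 1.
  5 = 5*1 + 0, so a_5 = 5.
The remainder reaches 0 after 6 divisions, so the expansion has 6 partial quotients, read off in order.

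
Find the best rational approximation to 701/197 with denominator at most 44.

Expand x = 701/197 as a continued fraction with the Euclidean algorithm:
  701 = 3*197 + 110, so a_0 = 3.
  197 = 1*110 + 87, so a_1 = 1.
  110 = 1*87 + 23, so a_2 = 1.
  87 = 3*23 + 18, so a_3 = 3.
  23 = 1*18 + 5, so a_4 = 1.
  18 = 3*5 + 3, so a_5 = 3.
  5 = 1*3 + 2, so a_6 = 1.
  3 = 1*2 + 1, so a_7 = 1.
  2 = 2*1 + 0, so a_8 = 2.
so x = [3; 1, 1, 3, 1, 3, 1, 1, 2].
Convergents (p_i = a_i*p_{i-1} + p_{i-2}, q_i = a_i*q_{i-1} + q_{i-2} with p_{-2}=0, p_{-1}=1, q_{-2}=1, q_{-1}=0), until the denominator exceeds 44:
  i=0: a_0=3, p_0 = 3*1 + 0 = 3, q_0 = 3*0 + 1 = 1.
  i=1: a_1=1, p_1 = 1*3 + 1 = 4, q_1 = 1*1 + 0 = 1.
  i=2: a_2=1, p_2 = 1*4 + 3 = 7, q_2 = 1*1 + 1 = 2.
  i=3: a_3=3, p_3 = 3*7 + 4 = 25, q_3 = 3*2 + 1 = 7.
  i=4: a_4=1, p_4 = 1*25 + 7 = 32, q_4 = 1*7 + 2 = 9.
  i=5: a_5=3, p_5 = 3*32 + 25 = 121, q_5 = 3*9 + 7 = 34.
  i=6: a_6=1, p_6 = 1*121 + 32 = 153, q_6 = 1*34 + 9 = 43.
  i=7: a_7=1, p_7 = 1*153 + 121 = 274, q_7 = 1*43 + 34 = 77.
q_7 = 77 > 44, so the last convergent with denominator <= 44 is p_6/q_6 = 153/43.
The closest fraction with denominator <= 44 is either p_6/q_6 or the intermediate fraction (k*p_6 + p_5)/(k*q_6 + q_5) with the largest k >= 1 whose denominator stays <= 44; these approach x as k grows, and every other convergent or intermediate fraction in range is farther away.
Largest k: floor((44 - q_5)/q_6) = floor((44 - 34)/43) = 0.
Since k = 0, no intermediate fraction beyond p_6/q_6 has denominator <= 44, so the convergent 153/43 is the closest (its error is |701*43 - 153*197|/(197*43) = 2/8471).

153/43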